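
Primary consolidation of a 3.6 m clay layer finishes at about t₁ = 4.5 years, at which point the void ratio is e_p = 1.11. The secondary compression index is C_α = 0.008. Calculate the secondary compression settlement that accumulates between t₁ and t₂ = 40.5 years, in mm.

Secondary compression: S_s = C_α·H/(1+e_p)·log₁₀(t₂/t₁)
S_s = 0.008×3.6/(1+1.11)×log₁₀(40.5/4.5)
    = 0.01365 × 0.9542 = 0.01302 m

S_s ≈ 13 mm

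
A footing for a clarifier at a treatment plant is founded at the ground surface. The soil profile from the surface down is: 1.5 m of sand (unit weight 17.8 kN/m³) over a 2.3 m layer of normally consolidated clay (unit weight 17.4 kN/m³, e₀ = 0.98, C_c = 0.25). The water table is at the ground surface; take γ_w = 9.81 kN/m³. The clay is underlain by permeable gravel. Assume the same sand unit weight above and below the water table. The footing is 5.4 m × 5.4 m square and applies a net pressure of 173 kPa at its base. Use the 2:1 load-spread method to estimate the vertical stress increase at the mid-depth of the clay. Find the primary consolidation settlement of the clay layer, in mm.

S_c ≈ 197 mm

Mid-depth of clay below the ground surface: z = 1.5 + 2.3/2 = 2.65 m.
Total vertical stress at mid-clay: σ_v = 17.8×1.5 + 17.4×1.15 = 46.71 kPa.
Pore pressure: u = 9.81×(2.65 − 0) = 25.997 kPa.
Initial effective stress: σ'_0 = σ_v − u = 46.71 − 25.997 = 20.713 kPa.
Stress increase at mid-clay by the 2:1 spreading method:
Δσ = qBL/((B+z)(L+z)) = 173×5.4×5.4/((5.4+2.65)(5.4+2.65)) = 77.847 kPa
Final effective stress: σ'_f = σ'_0 + Δσ = 20.713 + 77.847 = 98.56 kPa.
Normally consolidated clay, so the full stress increment lies on the virgin compression line:
S_c = C_c·H/(1+e₀)·log₁₀(σ'_f/σ'_0) = 0.25×2.3/(1+0.98)×log₁₀(98.56/20.713)
    = 0.2904 × 0.67746 = 0.1967 m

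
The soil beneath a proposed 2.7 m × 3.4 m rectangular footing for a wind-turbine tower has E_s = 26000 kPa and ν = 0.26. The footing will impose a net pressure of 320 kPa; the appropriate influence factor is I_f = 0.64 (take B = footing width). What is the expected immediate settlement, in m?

S_e ≈ 0.0198 m

Immediate (elastic) settlement: S_e = q·B·(1−ν²)/E_s · I_f.
S_e = 320 × 2.7 × (1 − 0.26²) / 26000 × 0.64
    = 320 × 2.7 × 0.9324 / 26000 × 0.64
    = 0.01983 m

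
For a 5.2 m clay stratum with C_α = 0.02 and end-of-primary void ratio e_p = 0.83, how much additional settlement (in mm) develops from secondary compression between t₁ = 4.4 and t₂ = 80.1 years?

S_s ≈ 71.6 mm

Secondary compression: S_s = C_α·H/(1+e_p)·log₁₀(t₂/t₁)
S_s = 0.02×5.2/(1+0.83)×log₁₀(80.1/4.4)
    = 0.05683 × 1.26 = 0.07162 m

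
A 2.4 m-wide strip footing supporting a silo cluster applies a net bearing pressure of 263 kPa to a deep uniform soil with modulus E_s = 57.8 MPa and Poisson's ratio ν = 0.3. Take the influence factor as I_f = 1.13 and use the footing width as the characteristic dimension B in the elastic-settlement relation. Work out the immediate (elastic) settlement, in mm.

S_e ≈ 11.2 mm

Immediate (elastic) settlement: S_e = q·B·(1−ν²)/E_s · I_f.
E_s = 57.8 MPa = 57800 kPa.
S_e = 263 × 2.4 × (1 − 0.3²) / 57800 × 1.13
    = 263 × 2.4 × 0.91 / 57800 × 1.13
    = 0.01123 m = 11.23 mm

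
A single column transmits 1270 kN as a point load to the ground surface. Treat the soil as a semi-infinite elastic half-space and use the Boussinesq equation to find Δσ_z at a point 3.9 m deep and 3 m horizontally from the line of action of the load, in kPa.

Boussinesq vertical stress below a point load on an elastic half-space:
Δσ_z = 3P/(2πz²) · [1 + (r/z)²]^(−5/2)
r/z = 3/3.9 = 0.76923; [1+(r/z)²]^(−5/2) = 0.31285.
Δσ_z = 3×1270/(2π×3.9²) × 0.31285 = 39.867 × 0.31285 = 12.47 kPa

Δσ_z ≈ 12.5 kPa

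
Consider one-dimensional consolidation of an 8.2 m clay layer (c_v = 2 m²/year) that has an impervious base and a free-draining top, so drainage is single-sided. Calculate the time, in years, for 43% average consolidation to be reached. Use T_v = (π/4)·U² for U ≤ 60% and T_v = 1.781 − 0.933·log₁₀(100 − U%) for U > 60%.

Drainage path length: H_d = H = 8.2 m (single drainage).
U ≤ 60%: T_v = (π/4)·U² = (π/4)×0.43² = 0.14522.
t = T_v·H_d²/c_v = 0.14522×8.2²/2 = 4.882 years.

t ≈ 4.88 years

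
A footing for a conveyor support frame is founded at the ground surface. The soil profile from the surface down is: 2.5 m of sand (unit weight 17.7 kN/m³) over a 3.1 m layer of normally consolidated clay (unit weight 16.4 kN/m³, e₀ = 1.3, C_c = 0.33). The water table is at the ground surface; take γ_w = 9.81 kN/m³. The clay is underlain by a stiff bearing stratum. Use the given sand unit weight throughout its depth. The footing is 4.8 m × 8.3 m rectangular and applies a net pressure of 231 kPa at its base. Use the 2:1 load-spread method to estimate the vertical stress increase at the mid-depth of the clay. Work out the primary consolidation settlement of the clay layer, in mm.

S_c ≈ 259 mm

Mid-depth of clay below the ground surface: z = 2.5 + 3.1/2 = 4.05 m.
Total vertical stress at mid-clay: σ_v = 17.7×2.5 + 16.4×1.55 = 69.67 kPa.
Pore pressure: u = 9.81×(4.05 − 0) = 39.73 kPa.
Initial effective stress: σ'_0 = σ_v − u = 69.67 − 39.73 = 29.94 kPa.
Stress increase at mid-clay by the 2:1 spreading method:
Δσ = qBL/((B+z)(L+z)) = 231×4.8×8.3/((4.8+4.05)(8.3+4.05)) = 84.202 kPa
Final effective stress: σ'_f = σ'_0 + Δσ = 29.94 + 84.202 = 114.14 kPa.
Normally consolidated clay, so the full stress increment lies on the virgin compression line:
S_c = C_c·H/(1+e₀)·log₁₀(σ'_f/σ'_0) = 0.33×3.1/(1+1.3)×log₁₀(114.14/29.94)
    = 0.44478 × 0.58119 = 0.2585 m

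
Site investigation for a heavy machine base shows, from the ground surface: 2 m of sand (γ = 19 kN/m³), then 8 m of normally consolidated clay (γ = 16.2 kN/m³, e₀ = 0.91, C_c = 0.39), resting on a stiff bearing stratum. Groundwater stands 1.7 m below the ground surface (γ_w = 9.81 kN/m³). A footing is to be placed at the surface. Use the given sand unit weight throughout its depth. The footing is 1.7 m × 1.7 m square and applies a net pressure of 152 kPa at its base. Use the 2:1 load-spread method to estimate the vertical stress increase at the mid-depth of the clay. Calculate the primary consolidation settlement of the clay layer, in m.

Mid-depth of clay below the ground surface: z = 2 + 8/2 = 6 m.
Total vertical stress at mid-clay: σ_v = 19×2 + 16.2×4 = 102.8 kPa.
Pore pressure: u = 9.81×(6 − 1.7) = 42.183 kPa.
Initial effective stress: σ'_0 = σ_v − u = 102.8 − 42.183 = 60.617 kPa.
Stress increase at mid-clay by the 2:1 spreading method:
Δσ = qBL/((B+z)(L+z)) = 152×1.7×1.7/((1.7+6)(1.7+6)) = 7.409 kPa
Final effective stress: σ'_f = σ'_0 + Δσ = 60.617 + 7.409 = 68.026 kPa.
Normally consolidated clay, so the full stress increment lies on the virgin compression line:
S_c = C_c·H/(1+e₀)·log₁₀(σ'_f/σ'_0) = 0.39×8/(1+0.91)×log₁₀(68.026/60.617)
    = 1.6335 × 0.05008 = 0.08181 m

S_c ≈ 0.0818 m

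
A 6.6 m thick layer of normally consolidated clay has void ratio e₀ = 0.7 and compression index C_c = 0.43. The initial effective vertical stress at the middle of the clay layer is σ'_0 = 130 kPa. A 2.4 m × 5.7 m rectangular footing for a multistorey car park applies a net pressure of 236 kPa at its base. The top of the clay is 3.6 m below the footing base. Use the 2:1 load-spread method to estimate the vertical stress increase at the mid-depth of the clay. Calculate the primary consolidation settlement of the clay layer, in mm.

Mid-depth of clay below the footing base: z = 3.6 + 6.6/2 = 6.9 m.
Stress increase at mid-clay by the 2:1 spreading method:
Δσ = qBL/((B+z)(L+z)) = 236×2.4×5.7/((2.4+6.9)(5.7+6.9)) = 27.551 kPa
Final effective stress: σ'_f = σ'_0 + Δσ = 130 + 27.551 = 157.55 kPa.
Normally consolidated clay, so the full stress increment lies on the virgin compression line:
S_c = C_c·H/(1+e₀)·log₁₀(σ'_f/σ'_0) = 0.43×6.6/(1+0.7)×log₁₀(157.55/130)
    = 1.6694 × 0.083475 = 0.1394 m

S_c ≈ 139 mm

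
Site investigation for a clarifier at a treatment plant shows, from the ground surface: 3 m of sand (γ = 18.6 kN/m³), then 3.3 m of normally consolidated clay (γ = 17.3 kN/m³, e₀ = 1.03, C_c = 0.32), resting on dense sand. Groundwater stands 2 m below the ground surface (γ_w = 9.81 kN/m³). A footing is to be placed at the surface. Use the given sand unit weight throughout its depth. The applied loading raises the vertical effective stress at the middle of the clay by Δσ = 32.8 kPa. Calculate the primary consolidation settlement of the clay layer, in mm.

S_c ≈ 101 mm

Mid-depth of clay below the ground surface: z = 3 + 3.3/2 = 4.65 m.
Total vertical stress at mid-clay: σ_v = 18.6×3 + 17.3×1.65 = 84.345 kPa.
Pore pressure: u = 9.81×(4.65 − 2) = 25.997 kPa.
Initial effective stress: σ'_0 = σ_v − u = 84.345 − 25.997 = 58.348 kPa.
Final effective stress: σ'_f = σ'_0 + Δσ = 58.348 + 32.8 = 91.148 kPa.
Normally consolidated clay, so the full stress increment lies on the virgin compression line:
S_c = C_c·H/(1+e₀)·log₁₀(σ'_f/σ'_0) = 0.32×3.3/(1+1.03)×log₁₀(91.148/58.348)
    = 0.5202 × 0.19372 = 0.1008 m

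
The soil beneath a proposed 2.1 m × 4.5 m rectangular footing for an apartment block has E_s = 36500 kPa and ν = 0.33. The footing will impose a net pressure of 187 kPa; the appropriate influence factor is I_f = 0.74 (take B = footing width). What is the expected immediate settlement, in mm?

S_e ≈ 7.09 mm

Immediate (elastic) settlement: S_e = q·B·(1−ν²)/E_s · I_f.
S_e = 187 × 2.1 × (1 − 0.33²) / 36500 × 0.74
    = 187 × 2.1 × 0.8911 / 36500 × 0.74
    = 0.007095 m = 7.095 mm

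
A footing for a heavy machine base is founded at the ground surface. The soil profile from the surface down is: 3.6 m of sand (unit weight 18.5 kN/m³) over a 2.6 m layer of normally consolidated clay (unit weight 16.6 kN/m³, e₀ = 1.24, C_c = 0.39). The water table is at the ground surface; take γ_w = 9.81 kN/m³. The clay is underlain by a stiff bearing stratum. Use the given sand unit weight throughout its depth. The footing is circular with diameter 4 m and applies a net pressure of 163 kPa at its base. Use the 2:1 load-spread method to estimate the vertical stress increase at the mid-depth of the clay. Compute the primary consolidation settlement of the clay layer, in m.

S_c ≈ 0.118 m

Mid-depth of clay below the ground surface: z = 3.6 + 2.6/2 = 4.9 m.
Total vertical stress at mid-clay: σ_v = 18.5×3.6 + 16.6×1.3 = 88.18 kPa.
Pore pressure: u = 9.81×(4.9 − 0) = 48.069 kPa.
Initial effective stress: σ'_0 = σ_v − u = 88.18 − 48.069 = 40.111 kPa.
Stress increase at mid-clay by the 2:1 spreading method:
Δσ ≈ qD²/(D+z)² = 163×4²/(4+4.9)² = 32.925 kPa
Final effective stress: σ'_f = σ'_0 + Δσ = 40.111 + 32.925 = 73.036 kPa.
Normally consolidated clay, so the full stress increment lies on the virgin compression line:
S_c = C_c·H/(1+e₀)·log₁₀(σ'_f/σ'_0) = 0.39×2.6/(1+1.24)×log₁₀(73.036/40.111)
    = 0.45268 × 0.26027 = 0.1178 m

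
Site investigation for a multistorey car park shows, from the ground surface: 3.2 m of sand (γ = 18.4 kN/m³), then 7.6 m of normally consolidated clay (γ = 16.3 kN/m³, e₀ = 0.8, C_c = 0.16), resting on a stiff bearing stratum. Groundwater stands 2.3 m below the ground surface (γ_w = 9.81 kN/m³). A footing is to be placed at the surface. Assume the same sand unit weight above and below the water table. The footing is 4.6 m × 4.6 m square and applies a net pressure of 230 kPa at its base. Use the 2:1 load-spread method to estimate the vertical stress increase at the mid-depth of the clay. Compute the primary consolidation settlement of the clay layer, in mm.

Mid-depth of clay below the ground surface: z = 3.2 + 7.6/2 = 7 m.
Total vertical stress at mid-clay: σ_v = 18.4×3.2 + 16.3×3.8 = 120.82 kPa.
Pore pressure: u = 9.81×(7 − 2.3) = 46.107 kPa.
Initial effective stress: σ'_0 = σ_v − u = 120.82 − 46.107 = 74.713 kPa.
Stress increase at mid-clay by the 2:1 spreading method:
Δσ = qBL/((B+z)(L+z)) = 230×4.6×4.6/((4.6+7)(4.6+7)) = 36.168 kPa
Final effective stress: σ'_f = σ'_0 + Δσ = 74.713 + 36.168 = 110.88 kPa.
Normally consolidated clay, so the full stress increment lies on the virgin compression line:
S_c = C_c·H/(1+e₀)·log₁₀(σ'_f/σ'_0) = 0.16×7.6/(1+0.8)×log₁₀(110.88/74.713)
    = 0.67556 × 0.17146 = 0.1158 m

S_c ≈ 116 mm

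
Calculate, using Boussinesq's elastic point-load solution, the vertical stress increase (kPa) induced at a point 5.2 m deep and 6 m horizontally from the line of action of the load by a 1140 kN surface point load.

Δσ_z ≈ 2.43 kPa

Boussinesq vertical stress below a point load on an elastic half-space:
Δσ_z = 3P/(2πz²) · [1 + (r/z)²]^(−5/2)
r/z = 6/5.2 = 1.1538; [1+(r/z)²]^(−5/2) = 0.1205.
Δσ_z = 3×1140/(2π×5.2²) × 0.1205 = 20.13 × 0.1205 = 2.426 kPa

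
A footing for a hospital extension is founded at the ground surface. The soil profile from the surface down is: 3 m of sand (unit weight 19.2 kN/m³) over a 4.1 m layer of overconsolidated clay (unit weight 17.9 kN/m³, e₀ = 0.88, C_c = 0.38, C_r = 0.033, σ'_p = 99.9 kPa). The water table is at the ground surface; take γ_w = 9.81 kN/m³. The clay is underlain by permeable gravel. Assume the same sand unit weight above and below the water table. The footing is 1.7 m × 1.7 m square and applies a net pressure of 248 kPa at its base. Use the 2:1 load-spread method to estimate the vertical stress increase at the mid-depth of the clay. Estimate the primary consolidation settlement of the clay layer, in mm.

S_c ≈ 9.41 mm

Mid-depth of clay below the ground surface: z = 3 + 4.1/2 = 5.05 m.
Total vertical stress at mid-clay: σ_v = 19.2×3 + 17.9×2.05 = 94.295 kPa.
Pore pressure: u = 9.81×(5.05 − 0) = 49.541 kPa.
Initial effective stress: σ'_0 = σ_v − u = 94.295 − 49.541 = 44.754 kPa.
Stress increase at mid-clay by the 2:1 spreading method:
Δσ = qBL/((B+z)(L+z)) = 248×1.7×1.7/((1.7+5.05)(1.7+5.05)) = 15.73 kPa
Final effective stress: σ'_f = 44.754 + 15.73 = 60.484 kPa.
σ'_f = 60.484 ≤ σ'_p = 99.9 kPa, so the clay remains overconsolidated and only the recompression index applies:
S_c = C_r·H/(1+e₀)·log₁₀(σ'_f/σ'_0) = 0.033×4.1/1.88×log₁₀(60.484/44.754)
    = 0.07197 × 0.13081 = 0.009414 m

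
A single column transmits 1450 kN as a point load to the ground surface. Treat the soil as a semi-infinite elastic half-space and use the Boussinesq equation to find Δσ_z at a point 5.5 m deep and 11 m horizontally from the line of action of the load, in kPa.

Δσ_z ≈ 0.409 kPa

Boussinesq vertical stress below a point load on an elastic half-space:
Δσ_z = 3P/(2πz²) · [1 + (r/z)²]^(−5/2)
r/z = 11/5.5 = 2; [1+(r/z)²]^(−5/2) = 0.017889.
Δσ_z = 3×1450/(2π×5.5²) × 0.017889 = 22.887 × 0.017889 = 0.4094 kPa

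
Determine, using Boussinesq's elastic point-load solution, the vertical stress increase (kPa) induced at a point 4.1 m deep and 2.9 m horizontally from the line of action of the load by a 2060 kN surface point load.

Boussinesq vertical stress below a point load on an elastic half-space:
Δσ_z = 3P/(2πz²) · [1 + (r/z)²]^(−5/2)
r/z = 2.9/4.1 = 0.70732; [1+(r/z)²]^(−5/2) = 0.36271.
Δσ_z = 3×2060/(2π×4.1²) × 0.36271 = 58.511 × 0.36271 = 21.22 kPa

Δσ_z ≈ 21.2 kPa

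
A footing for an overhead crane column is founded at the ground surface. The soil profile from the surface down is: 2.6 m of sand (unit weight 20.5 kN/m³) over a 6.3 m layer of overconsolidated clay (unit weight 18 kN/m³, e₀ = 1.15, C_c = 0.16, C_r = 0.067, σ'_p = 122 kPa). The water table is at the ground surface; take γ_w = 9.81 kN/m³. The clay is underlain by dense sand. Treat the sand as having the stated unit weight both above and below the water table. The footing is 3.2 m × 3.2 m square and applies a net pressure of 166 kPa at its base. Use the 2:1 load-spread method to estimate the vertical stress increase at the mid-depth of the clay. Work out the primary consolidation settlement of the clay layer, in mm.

Mid-depth of clay below the ground surface: z = 2.6 + 6.3/2 = 5.75 m.
Total vertical stress at mid-clay: σ_v = 20.5×2.6 + 18×3.15 = 110 kPa.
Pore pressure: u = 9.81×(5.75 − 0) = 56.408 kPa.
Initial effective stress: σ'_0 = σ_v − u = 110 − 56.408 = 53.592 kPa.
Stress increase at mid-clay by the 2:1 spreading method:
Δσ = qBL/((B+z)(L+z)) = 166×3.2×3.2/((3.2+5.75)(3.2+5.75)) = 21.221 kPa
Final effective stress: σ'_f = 53.592 + 21.221 = 74.813 kPa.
σ'_f = 74.813 ≤ σ'_p = 122 kPa, so the clay remains overconsolidated and only the recompression index applies:
S_c = C_r·H/(1+e₀)·log₁₀(σ'_f/σ'_0) = 0.067×6.3/2.15×log₁₀(74.813/53.592)
    = 0.19632 × 0.14488 = 0.02844 m

S_c ≈ 28.4 mm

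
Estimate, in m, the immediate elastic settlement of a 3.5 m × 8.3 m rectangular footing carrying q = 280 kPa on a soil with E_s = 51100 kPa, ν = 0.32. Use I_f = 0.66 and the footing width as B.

S_e ≈ 0.0114 m

Immediate (elastic) settlement: S_e = q·B·(1−ν²)/E_s · I_f.
S_e = 280 × 3.5 × (1 − 0.32²) / 51100 × 0.66
    = 280 × 3.5 × 0.8976 / 51100 × 0.66
    = 0.01136 m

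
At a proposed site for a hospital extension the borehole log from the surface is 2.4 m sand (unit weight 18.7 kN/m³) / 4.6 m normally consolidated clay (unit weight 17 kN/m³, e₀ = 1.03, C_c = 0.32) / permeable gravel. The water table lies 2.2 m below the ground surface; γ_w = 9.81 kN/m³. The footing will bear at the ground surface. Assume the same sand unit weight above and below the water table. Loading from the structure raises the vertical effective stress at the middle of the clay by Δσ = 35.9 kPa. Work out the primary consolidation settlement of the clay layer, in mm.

Mid-depth of clay below the ground surface: z = 2.4 + 4.6/2 = 4.7 m.
Total vertical stress at mid-clay: σ_v = 18.7×2.4 + 17×2.3 = 83.98 kPa.
Pore pressure: u = 9.81×(4.7 − 2.2) = 24.525 kPa.
Initial effective stress: σ'_0 = σ_v − u = 83.98 − 24.525 = 59.455 kPa.
Final effective stress: σ'_f = σ'_0 + Δσ = 59.455 + 35.9 = 95.355 kPa.
Normally consolidated clay, so the full stress increment lies on the virgin compression line:
S_c = C_c·H/(1+e₀)·log₁₀(σ'_f/σ'_0) = 0.32×4.6/(1+1.03)×log₁₀(95.355/59.455)
    = 0.72512 × 0.20516 = 0.1488 m

S_c ≈ 149 mm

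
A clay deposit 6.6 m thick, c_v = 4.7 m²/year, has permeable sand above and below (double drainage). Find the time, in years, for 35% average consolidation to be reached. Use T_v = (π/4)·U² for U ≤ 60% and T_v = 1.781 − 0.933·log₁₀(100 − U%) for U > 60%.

Drainage path length: H_d = H/2 = 3.3 m (double drainage).
U ≤ 60%: T_v = (π/4)·U² = (π/4)×0.35² = 0.096211.
t = T_v·H_d²/c_v = 0.096211×3.3²/4.7 = 0.2229 years.

t ≈ 0.223 years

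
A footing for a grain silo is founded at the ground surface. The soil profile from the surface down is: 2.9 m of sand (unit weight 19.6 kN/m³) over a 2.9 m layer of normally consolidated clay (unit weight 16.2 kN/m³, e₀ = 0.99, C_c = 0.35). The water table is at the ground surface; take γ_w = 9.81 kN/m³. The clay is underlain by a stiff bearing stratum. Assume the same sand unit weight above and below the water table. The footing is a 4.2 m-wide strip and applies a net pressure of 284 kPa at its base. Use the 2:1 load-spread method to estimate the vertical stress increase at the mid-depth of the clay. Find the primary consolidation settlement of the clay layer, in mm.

Mid-depth of clay below the ground surface: z = 2.9 + 2.9/2 = 4.35 m.
Total vertical stress at mid-clay: σ_v = 19.6×2.9 + 16.2×1.45 = 80.33 kPa.
Pore pressure: u = 9.81×(4.35 − 0) = 42.673 kPa.
Initial effective stress: σ'_0 = σ_v − u = 80.33 − 42.673 = 37.657 kPa.
Stress increase at mid-clay by the 2:1 spreading method:
Δσ = qB/(B+z) = 284×4.2/(4.2+4.35) = 139.51 kPa
Final effective stress: σ'_f = σ'_0 + Δσ = 37.657 + 139.51 = 177.17 kPa.
Normally consolidated clay, so the full stress increment lies on the virgin compression line:
S_c = C_c·H/(1+e₀)·log₁₀(σ'_f/σ'_0) = 0.35×2.9/(1+0.99)×log₁₀(177.17/37.657)
    = 0.51005 × 0.67254 = 0.343 m

S_c ≈ 343 mm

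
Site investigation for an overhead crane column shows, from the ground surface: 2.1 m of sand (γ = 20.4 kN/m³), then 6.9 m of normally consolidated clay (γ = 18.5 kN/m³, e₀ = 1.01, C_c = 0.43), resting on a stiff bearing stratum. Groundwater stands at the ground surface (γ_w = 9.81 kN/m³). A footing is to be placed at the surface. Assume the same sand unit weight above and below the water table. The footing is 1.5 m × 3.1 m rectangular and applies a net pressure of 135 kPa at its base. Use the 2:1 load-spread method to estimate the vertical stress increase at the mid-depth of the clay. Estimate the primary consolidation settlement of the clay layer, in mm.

S_c ≈ 115 mm

Mid-depth of clay below the ground surface: z = 2.1 + 6.9/2 = 5.55 m.
Total vertical stress at mid-clay: σ_v = 20.4×2.1 + 18.5×3.45 = 106.66 kPa.
Pore pressure: u = 9.81×(5.55 − 0) = 54.446 kPa.
Initial effective stress: σ'_0 = σ_v − u = 106.66 − 54.446 = 52.214 kPa.
Stress increase at mid-clay by the 2:1 spreading method:
Δσ = qBL/((B+z)(L+z)) = 135×1.5×3.1/((1.5+5.55)(3.1+5.55)) = 10.294 kPa
Final effective stress: σ'_f = σ'_0 + Δσ = 52.214 + 10.294 = 62.508 kPa.
Normally consolidated clay, so the full stress increment lies on the virgin compression line:
S_c = C_c·H/(1+e₀)·log₁₀(σ'_f/σ'_0) = 0.43×6.9/(1+1.01)×log₁₀(62.508/52.214)
    = 1.4761 × 0.078149 = 0.1154 m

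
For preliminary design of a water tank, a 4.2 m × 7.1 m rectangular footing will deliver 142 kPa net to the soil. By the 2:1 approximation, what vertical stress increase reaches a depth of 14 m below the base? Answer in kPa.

Δσ_z ≈ 11 kPa

By the 2:1 method the load spreads at 1 horizontal : 2 vertical, so at depth z the loaded area has grown by z in each plan dimension:
Δσ = qBL/((B+z)(L+z)) = 142×4.2×7.1/((4.2+14)(7.1+14)) = 11.027 kPa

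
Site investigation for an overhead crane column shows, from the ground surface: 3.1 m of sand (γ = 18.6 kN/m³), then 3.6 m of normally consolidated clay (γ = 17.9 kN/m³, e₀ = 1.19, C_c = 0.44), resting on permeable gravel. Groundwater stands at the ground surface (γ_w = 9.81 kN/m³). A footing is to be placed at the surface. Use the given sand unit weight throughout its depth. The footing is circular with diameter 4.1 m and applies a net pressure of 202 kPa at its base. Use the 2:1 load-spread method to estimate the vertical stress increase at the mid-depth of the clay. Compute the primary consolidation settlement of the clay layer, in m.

Mid-depth of clay below the ground surface: z = 3.1 + 3.6/2 = 4.9 m.
Total vertical stress at mid-clay: σ_v = 18.6×3.1 + 17.9×1.8 = 89.88 kPa.
Pore pressure: u = 9.81×(4.9 − 0) = 48.069 kPa.
Initial effective stress: σ'_0 = σ_v − u = 89.88 − 48.069 = 41.811 kPa.
Stress increase at mid-clay by the 2:1 spreading method:
Δσ ≈ qD²/(D+z)² = 202×4.1²/(4.1+4.9)² = 41.921 kPa
Final effective stress: σ'_f = σ'_0 + Δσ = 41.811 + 41.921 = 83.732 kPa.
Normally consolidated clay, so the full stress increment lies on the virgin compression line:
S_c = C_c·H/(1+e₀)·log₁₀(σ'_f/σ'_0) = 0.44×3.6/(1+1.19)×log₁₀(83.732/41.811)
    = 0.72329 × 0.3016 = 0.2181 m

S_c ≈ 0.218 m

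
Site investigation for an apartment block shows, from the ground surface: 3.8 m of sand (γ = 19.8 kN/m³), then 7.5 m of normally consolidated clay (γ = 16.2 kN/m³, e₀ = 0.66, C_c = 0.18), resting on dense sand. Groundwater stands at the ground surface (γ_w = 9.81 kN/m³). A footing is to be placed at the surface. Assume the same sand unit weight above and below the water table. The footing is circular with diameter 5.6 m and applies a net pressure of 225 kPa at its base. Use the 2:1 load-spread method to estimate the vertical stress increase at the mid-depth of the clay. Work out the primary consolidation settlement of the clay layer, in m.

Mid-depth of clay below the ground surface: z = 3.8 + 7.5/2 = 7.55 m.
Total vertical stress at mid-clay: σ_v = 19.8×3.8 + 16.2×3.75 = 135.99 kPa.
Pore pressure: u = 9.81×(7.55 − 0) = 74.066 kPa.
Initial effective stress: σ'_0 = σ_v − u = 135.99 − 74.066 = 61.924 kPa.
Stress increase at mid-clay by the 2:1 spreading method:
Δσ ≈ qD²/(D+z)² = 225×5.6²/(5.6+7.55)² = 40.804 kPa
Final effective stress: σ'_f = σ'_0 + Δσ = 61.924 + 40.804 = 102.73 kPa.
Normally consolidated clay, so the full stress increment lies on the virgin compression line:
S_c = C_c·H/(1+e₀)·log₁₀(σ'_f/σ'_0) = 0.18×7.5/(1+0.66)×log₁₀(102.73/61.924)
    = 0.81325 × 0.21984 = 0.1788 m

S_c ≈ 0.179 m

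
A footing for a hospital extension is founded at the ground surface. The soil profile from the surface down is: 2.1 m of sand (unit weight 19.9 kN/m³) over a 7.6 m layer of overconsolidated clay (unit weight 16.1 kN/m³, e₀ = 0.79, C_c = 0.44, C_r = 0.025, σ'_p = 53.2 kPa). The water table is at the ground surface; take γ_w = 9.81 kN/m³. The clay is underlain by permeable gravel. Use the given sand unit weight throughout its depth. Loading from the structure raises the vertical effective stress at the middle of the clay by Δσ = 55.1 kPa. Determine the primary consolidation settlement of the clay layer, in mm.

S_c ≈ 521 mm

Mid-depth of clay below the ground surface: z = 2.1 + 7.6/2 = 5.9 m.
Total vertical stress at mid-clay: σ_v = 19.9×2.1 + 16.1×3.8 = 102.97 kPa.
Pore pressure: u = 9.81×(5.9 − 0) = 57.879 kPa.
Initial effective stress: σ'_0 = σ_v − u = 102.97 − 57.879 = 45.091 kPa.
Final effective stress: σ'_f = 45.091 + 55.1 = 100.19 kPa.
σ'_f = 100.19 > σ'_p = 53.2 kPa, so the stress path crosses the preconsolidation pressure — recompression up to σ'_p, then virgin compression beyond:
S_c = H/(1+e₀)·[C_r·log₁₀(σ'_p/σ'_0) + C_c·log₁₀(σ'_f/σ'_p)]
    = 7.6/1.79 × [0.025×log₁₀(53.2/45.091) + 0.44×log₁₀(100.19/53.2)]
    = 4.2458 × [0.0017955 + 0.12096] = 0.5212 m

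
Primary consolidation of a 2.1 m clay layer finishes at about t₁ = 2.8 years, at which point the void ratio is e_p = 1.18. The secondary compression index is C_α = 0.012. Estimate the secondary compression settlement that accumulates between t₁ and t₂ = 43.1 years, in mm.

S_s ≈ 13.7 mm

Secondary compression: S_s = C_α·H/(1+e_p)·log₁₀(t₂/t₁)
S_s = 0.012×2.1/(1+1.18)×log₁₀(43.1/2.8)
    = 0.01156 × 1.187 = 0.01372 m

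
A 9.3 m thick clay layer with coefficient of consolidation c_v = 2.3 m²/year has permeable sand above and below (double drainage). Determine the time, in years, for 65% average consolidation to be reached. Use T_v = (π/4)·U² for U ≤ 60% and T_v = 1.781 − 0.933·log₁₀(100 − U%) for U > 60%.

Drainage path length: H_d = H/2 = 4.65 m (double drainage).
U > 60%: T_v = 1.781 − 0.933·log₁₀(100 − 65) = 0.34038.
t = T_v·H_d²/c_v = 0.34038×4.65²/2.3 = 3.2 years.

t ≈ 3.2 years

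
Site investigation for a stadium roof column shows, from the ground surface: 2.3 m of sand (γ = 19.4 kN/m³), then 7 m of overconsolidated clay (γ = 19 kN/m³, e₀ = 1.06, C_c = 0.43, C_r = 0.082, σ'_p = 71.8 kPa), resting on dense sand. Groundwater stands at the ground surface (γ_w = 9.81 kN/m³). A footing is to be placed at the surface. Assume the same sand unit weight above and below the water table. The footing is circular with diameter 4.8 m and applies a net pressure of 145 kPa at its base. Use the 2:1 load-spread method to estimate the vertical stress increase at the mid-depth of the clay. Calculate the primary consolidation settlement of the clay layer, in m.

Mid-depth of clay below the ground surface: z = 2.3 + 7/2 = 5.8 m.
Total vertical stress at mid-clay: σ_v = 19.4×2.3 + 19×3.5 = 111.12 kPa.
Pore pressure: u = 9.81×(5.8 − 0) = 56.898 kPa.
Initial effective stress: σ'_0 = σ_v − u = 111.12 − 56.898 = 54.222 kPa.
Stress increase at mid-clay by the 2:1 spreading method:
Δσ ≈ qD²/(D+z)² = 145×4.8²/(4.8+5.8)² = 29.733 kPa
Final effective stress: σ'_f = 54.222 + 29.733 = 83.955 kPa.
σ'_f = 83.955 > σ'_p = 71.8 kPa, so the stress path crosses the preconsolidation pressure — recompression up to σ'_p, then virgin compression beyond:
S_c = H/(1+e₀)·[C_r·log₁₀(σ'_p/σ'_0) + C_c·log₁₀(σ'_f/σ'_p)]
    = 7/2.06 × [0.082×log₁₀(71.8/54.222) + 0.43×log₁₀(83.955/71.8)]
    = 3.3981 × [0.0099998 + 0.029207] = 0.1332 m

S_c ≈ 0.133 m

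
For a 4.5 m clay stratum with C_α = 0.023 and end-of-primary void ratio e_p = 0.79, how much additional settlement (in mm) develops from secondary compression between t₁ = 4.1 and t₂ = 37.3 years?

Secondary compression: S_s = C_α·H/(1+e_p)·log₁₀(t₂/t₁)
S_s = 0.023×4.5/(1+0.79)×log₁₀(37.3/4.1)
    = 0.05782 × 0.9589 = 0.05545 m

S_s ≈ 55.4 mm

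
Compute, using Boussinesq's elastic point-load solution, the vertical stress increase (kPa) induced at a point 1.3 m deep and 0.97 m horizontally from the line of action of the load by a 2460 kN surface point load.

Δσ_z ≈ 230 kPa

Boussinesq vertical stress below a point load on an elastic half-space:
Δσ_z = 3P/(2πz²) · [1 + (r/z)²]^(−5/2)
r/z = 0.97/1.3 = 0.74615; [1+(r/z)²]^(−5/2) = 0.33072.
Δσ_z = 3×2460/(2π×1.3²) × 0.33072 = 695.01 × 0.33072 = 229.9 kPa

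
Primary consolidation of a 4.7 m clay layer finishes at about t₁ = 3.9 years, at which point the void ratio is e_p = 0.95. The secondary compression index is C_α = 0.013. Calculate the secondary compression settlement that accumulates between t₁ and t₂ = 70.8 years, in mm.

S_s ≈ 39.4 mm

Secondary compression: S_s = C_α·H/(1+e_p)·log₁₀(t₂/t₁)
S_s = 0.013×4.7/(1+0.95)×log₁₀(70.8/3.9)
    = 0.03133 × 1.259 = 0.03945 m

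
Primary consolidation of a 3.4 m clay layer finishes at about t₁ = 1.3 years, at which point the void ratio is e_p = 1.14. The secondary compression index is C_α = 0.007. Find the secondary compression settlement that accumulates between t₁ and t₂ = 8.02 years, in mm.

S_s ≈ 8.79 mm

Secondary compression: S_s = C_α·H/(1+e_p)·log₁₀(t₂/t₁)
S_s = 0.007×3.4/(1+1.14)×log₁₀(8.02/1.3)
    = 0.01112 × 0.7902 = 0.008789 m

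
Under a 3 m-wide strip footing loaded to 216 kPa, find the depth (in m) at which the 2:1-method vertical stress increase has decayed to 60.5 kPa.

2:1 spreading — at depth z the loaded area has grown by z in each plan dimension:
qB/(B+z) = Δσ_z ⇒ z = qB/Δσ_z − B = 216×3/60.5 − 3 = 7.711 m

z ≈ 7.71 m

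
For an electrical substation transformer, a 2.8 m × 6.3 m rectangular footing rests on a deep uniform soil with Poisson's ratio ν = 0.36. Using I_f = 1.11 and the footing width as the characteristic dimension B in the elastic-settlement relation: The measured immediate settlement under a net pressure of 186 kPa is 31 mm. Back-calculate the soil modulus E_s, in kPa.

S_e = q·B·(1−ν²)/E_s · I_f  ⇒  E_s = q·B·(1−ν²)·I_f / S_e.
E_s = 186 × 2.8 × 0.8704 × 1.11 / 0.031 = 16230 kPa

E_s ≈ 16200 kPa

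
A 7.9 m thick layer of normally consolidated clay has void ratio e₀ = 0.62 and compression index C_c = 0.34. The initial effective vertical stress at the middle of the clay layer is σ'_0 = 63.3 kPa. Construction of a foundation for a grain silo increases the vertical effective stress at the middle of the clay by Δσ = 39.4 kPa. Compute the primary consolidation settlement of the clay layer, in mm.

S_c ≈ 348 mm

Final effective stress: σ'_f = σ'_0 + Δσ = 63.3 + 39.4 = 102.7 kPa.
Normally consolidated clay, so the full stress increment lies on the virgin compression line:
S_c = C_c·H/(1+e₀)·log₁₀(σ'_f/σ'_0) = 0.34×7.9/(1+0.62)×log₁₀(102.7/63.3)
    = 1.658 × 0.21017 = 0.3485 m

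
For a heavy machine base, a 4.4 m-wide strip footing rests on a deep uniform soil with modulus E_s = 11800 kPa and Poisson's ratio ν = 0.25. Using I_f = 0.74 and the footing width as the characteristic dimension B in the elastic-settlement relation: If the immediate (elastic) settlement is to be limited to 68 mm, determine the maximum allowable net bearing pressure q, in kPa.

S_e = q·B·(1−ν²)/E_s · I_f  ⇒  q = S_e·E_s / (B·(1−ν²)·I_f).
q = 0.068 × 11800 / (4.4 × 0.9375 × 0.74) = 262.9 kPa

q ≈ 263 kPa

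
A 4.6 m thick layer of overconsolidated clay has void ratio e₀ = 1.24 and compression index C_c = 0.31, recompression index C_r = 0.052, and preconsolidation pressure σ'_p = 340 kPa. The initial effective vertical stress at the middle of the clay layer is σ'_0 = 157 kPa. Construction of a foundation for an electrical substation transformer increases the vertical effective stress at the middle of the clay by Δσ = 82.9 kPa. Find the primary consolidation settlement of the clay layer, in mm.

Final effective stress: σ'_f = 157 + 82.9 = 239.9 kPa.
σ'_f = 239.9 ≤ σ'_p = 340 kPa, so the clay remains overconsolidated and only the recompression index applies:
S_c = C_r·H/(1+e₀)·log₁₀(σ'_f/σ'_0) = 0.052×4.6/2.24×log₁₀(239.9/157)
    = 0.10679 × 0.18413 = 0.01966 m

S_c ≈ 19.7 mm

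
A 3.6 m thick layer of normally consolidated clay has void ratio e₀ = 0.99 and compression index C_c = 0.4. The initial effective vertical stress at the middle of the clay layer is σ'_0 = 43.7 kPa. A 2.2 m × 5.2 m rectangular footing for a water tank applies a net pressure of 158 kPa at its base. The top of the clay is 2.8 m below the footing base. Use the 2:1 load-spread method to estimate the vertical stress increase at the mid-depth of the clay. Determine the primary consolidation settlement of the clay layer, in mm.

S_c ≈ 152 mm

Mid-depth of clay below the footing base: z = 2.8 + 3.6/2 = 4.6 m.
Stress increase at mid-clay by the 2:1 spreading method:
Δσ = qBL/((B+z)(L+z)) = 158×2.2×5.2/((2.2+4.6)(5.2+4.6)) = 27.124 kPa
Final effective stress: σ'_f = σ'_0 + Δσ = 43.7 + 27.124 = 70.824 kPa.
Normally consolidated clay, so the full stress increment lies on the virgin compression line:
S_c = C_c·H/(1+e₀)·log₁₀(σ'_f/σ'_0) = 0.4×3.6/(1+0.99)×log₁₀(70.824/43.7)
    = 0.72362 × 0.2097 = 0.1517 m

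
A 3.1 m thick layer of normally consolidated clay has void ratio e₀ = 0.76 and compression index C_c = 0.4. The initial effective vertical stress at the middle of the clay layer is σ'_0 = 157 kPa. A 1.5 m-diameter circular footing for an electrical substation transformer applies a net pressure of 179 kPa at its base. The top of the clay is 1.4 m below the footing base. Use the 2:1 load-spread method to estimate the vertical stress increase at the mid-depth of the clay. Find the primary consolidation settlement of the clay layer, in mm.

Mid-depth of clay below the footing base: z = 1.4 + 3.1/2 = 2.95 m.
Stress increase at mid-clay by the 2:1 spreading method:
Δσ ≈ qD²/(D+z)² = 179×1.5²/(1.5+2.95)² = 20.338 kPa
Final effective stress: σ'_f = σ'_0 + Δσ = 157 + 20.338 = 177.34 kPa.
Normally consolidated clay, so the full stress increment lies on the virgin compression line:
S_c = C_c·H/(1+e₀)·log₁₀(σ'_f/σ'_0) = 0.4×3.1/(1+0.76)×log₁₀(177.34/157)
    = 0.70455 × 0.052907 = 0.03728 m

S_c ≈ 37.3 mm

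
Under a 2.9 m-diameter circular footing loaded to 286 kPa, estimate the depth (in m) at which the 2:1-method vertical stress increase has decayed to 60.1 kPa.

z ≈ 3.43 m

2:1 spreading — at depth z the loaded area has grown by z in each plan dimension:
qD²/(D+z)² = Δσ_z ⇒ z = D(√(q/Δσ_z) − 1) = 2.9×(√(286/60.1) − 1) = 3.426 m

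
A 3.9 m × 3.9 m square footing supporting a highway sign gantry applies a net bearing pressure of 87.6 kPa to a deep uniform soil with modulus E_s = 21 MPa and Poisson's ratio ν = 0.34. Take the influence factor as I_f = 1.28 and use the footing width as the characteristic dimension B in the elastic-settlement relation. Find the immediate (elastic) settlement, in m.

Immediate (elastic) settlement: S_e = q·B·(1−ν²)/E_s · I_f.
E_s = 21 MPa = 21000 kPa.
S_e = 87.6 × 3.9 × (1 − 0.34²) / 21000 × 1.28
    = 87.6 × 3.9 × 0.8844 / 21000 × 1.28
    = 0.01842 m

S_e ≈ 0.0184 m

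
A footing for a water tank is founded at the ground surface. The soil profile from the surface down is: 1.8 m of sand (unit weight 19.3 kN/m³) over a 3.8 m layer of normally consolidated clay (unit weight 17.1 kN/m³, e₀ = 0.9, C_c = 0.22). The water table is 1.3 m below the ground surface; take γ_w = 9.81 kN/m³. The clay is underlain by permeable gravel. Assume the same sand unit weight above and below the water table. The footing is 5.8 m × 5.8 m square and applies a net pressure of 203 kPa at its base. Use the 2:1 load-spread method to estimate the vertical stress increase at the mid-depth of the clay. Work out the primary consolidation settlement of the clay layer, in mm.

Mid-depth of clay below the ground surface: z = 1.8 + 3.8/2 = 3.7 m.
Total vertical stress at mid-clay: σ_v = 19.3×1.8 + 17.1×1.9 = 67.23 kPa.
Pore pressure: u = 9.81×(3.7 − 1.3) = 23.544 kPa.
Initial effective stress: σ'_0 = σ_v − u = 67.23 − 23.544 = 43.686 kPa.
Stress increase at mid-clay by the 2:1 spreading method:
Δσ = qBL/((B+z)(L+z)) = 203×5.8×5.8/((5.8+3.7)(5.8+3.7)) = 75.667 kPa
Final effective stress: σ'_f = σ'_0 + Δσ = 43.686 + 75.667 = 119.35 kPa.
Normally consolidated clay, so the full stress increment lies on the virgin compression line:
S_c = C_c·H/(1+e₀)·log₁₀(σ'_f/σ'_0) = 0.22×3.8/(1+0.9)×log₁₀(119.35/43.686)
    = 0.44 × 0.43648 = 0.1921 m

S_c ≈ 192 mm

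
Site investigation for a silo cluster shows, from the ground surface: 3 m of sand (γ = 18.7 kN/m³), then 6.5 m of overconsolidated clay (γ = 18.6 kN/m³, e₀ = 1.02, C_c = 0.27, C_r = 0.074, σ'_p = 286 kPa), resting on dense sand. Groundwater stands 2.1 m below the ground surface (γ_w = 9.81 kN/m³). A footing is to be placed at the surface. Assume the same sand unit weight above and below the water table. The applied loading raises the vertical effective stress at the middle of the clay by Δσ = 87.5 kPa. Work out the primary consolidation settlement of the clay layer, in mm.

Mid-depth of clay below the ground surface: z = 3 + 6.5/2 = 6.25 m.
Total vertical stress at mid-clay: σ_v = 18.7×3 + 18.6×3.25 = 116.55 kPa.
Pore pressure: u = 9.81×(6.25 − 2.1) = 40.712 kPa.
Initial effective stress: σ'_0 = σ_v − u = 116.55 − 40.712 = 75.838 kPa.
Final effective stress: σ'_f = 75.838 + 87.5 = 163.34 kPa.
σ'_f = 163.34 ≤ σ'_p = 286 kPa, so the clay remains overconsolidated and only the recompression index applies:
S_c = C_r·H/(1+e₀)·log₁₀(σ'_f/σ'_0) = 0.074×6.5/2.02×log₁₀(163.34/75.838)
    = 0.23812 × 0.33321 = 0.07934 m

S_c ≈ 79.3 mm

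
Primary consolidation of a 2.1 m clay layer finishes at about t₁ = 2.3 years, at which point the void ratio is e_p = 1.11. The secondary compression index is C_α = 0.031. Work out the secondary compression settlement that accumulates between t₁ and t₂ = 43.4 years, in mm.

Secondary compression: S_s = C_α·H/(1+e_p)·log₁₀(t₂/t₁)
S_s = 0.031×2.1/(1+1.11)×log₁₀(43.4/2.3)
    = 0.03085 × 1.276 = 0.03936 m

S_s ≈ 39.4 mm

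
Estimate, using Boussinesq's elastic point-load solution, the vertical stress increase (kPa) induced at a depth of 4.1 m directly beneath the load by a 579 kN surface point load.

Δσ_z ≈ 16.4 kPa

Boussinesq vertical stress below a point load on an elastic half-space:
Δσ_z = 3P/(2πz²) · [1 + (r/z)²]^(−5/2)
r/z = 0/4.1 = 0; [1+(r/z)²]^(−5/2) = 1.
Δσ_z = 3×579/(2π×4.1²) × 1 = 16.446 × 1 = 16.45 kPa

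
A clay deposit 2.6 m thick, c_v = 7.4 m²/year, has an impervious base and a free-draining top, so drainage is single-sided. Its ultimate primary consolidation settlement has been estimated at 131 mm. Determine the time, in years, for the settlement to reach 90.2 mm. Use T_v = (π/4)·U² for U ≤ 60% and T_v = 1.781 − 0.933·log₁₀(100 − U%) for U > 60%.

t ≈ 0.354 years

Drainage path length: H_d = H = 2.6 m (single drainage).
U = S(t)/S_ult = 90.2/131 = 0.6885.
U > 60%: T_v = 1.781 − 0.933·log₁₀(100 − 68.855) = 0.38767.
t = T_v·H_d²/c_v = 0.38767×2.6²/7.4 = 0.3541 years.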